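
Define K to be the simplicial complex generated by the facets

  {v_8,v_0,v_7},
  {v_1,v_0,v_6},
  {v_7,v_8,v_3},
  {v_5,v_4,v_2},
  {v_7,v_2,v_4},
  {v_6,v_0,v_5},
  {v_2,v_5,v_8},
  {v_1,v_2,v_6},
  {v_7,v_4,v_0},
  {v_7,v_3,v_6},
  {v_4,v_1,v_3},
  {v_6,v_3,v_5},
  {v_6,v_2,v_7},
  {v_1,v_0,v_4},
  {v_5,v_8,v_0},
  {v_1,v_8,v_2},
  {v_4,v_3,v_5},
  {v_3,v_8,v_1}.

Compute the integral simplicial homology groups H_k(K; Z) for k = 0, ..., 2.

K has 9 vertices, 27 edges, 18 triangles.
rank ∂_0 = 0, rank ∂_1 = 8 ⇒ b_0 = 9 − 0 − 8 = 1; all invariant factors of ∂_1 are 1 so no torsion. So H_0 ≅ Z.
rank ∂_1 = 8, rank ∂_2 = 17 ⇒ b_1 = 27 − 8 − 17 = 2; all invariant factors of ∂_2 are 1 so no torsion. So H_1 ≅ Z^2.
rank ∂_2 = 17, rank ∂_3 = 0 ⇒ b_2 = 18 − 17 − 0 = 1. So H_2 ≅ Z.

H_0 ≅ Z,  H_1 ≅ Z^2,  H_2 ≅ Z.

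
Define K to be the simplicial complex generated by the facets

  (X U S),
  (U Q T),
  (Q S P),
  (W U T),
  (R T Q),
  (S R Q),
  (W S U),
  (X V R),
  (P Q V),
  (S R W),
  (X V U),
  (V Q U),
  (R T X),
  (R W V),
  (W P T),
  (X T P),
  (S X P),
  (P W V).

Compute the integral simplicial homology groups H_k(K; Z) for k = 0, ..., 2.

Order the vertices as P < Q < R < S < T < U < V < W < X. Listing each simplex with vertices in this order, K has dimension 2 with simplices:

  0-simplices (9): P, Q, R, S, T, U, V, W, X
  1-simplices (27): PQ, PS, PT, PV, PW, PX, QR, QS, QT, QU, QV, RS, RT, RV, RW, RX, SU, SW, SX, TU, TW, TX, UV, UW, UX, VW, VX
  2-simplices (18): PQS, PQV, PSX, PTW, PTX, PVW, QRS, QRT, QTU, QUV, RSW, RTX, RVW, RVX, SUW, SUX, TUW, UVX

Hence C_0 ≅ Z^9, C_1 ≅ Z^27, C_2 ≅ Z^18.

Boundary ∂_1: C_1 → C_0 sends each edge [p,q] (with p < q) to q − p.
This gives a 9×27 integer matrix of rank 8; reducing to Smith normal form yields diagonal entries (1,1,1,1,1,1,1,1).

Boundary ∂_2: C_2 → C_1 maps a triangle to the signed sum of its edges. For instance
  ∂QTU = TU − QU + QT,
  ∂SUW = UW − SW + SU.
The resulting 27×18 matrix has rank 17, and its Smith normal form has invariant factors (1,1,1,1,1,1,1,1,1,1,1,1,1,1,1,1,1).

From H_k ≅ ker(∂_k) / im(∂_{k+1}) we obtain:

  H_0: rank C_0 − rank ∂_1 = 9 − 8 = 1, and the invariant factors of ∂_1 are all 1, so H_0 ≅ Z.
  H_1: rank ker ∂_1 − rank ∂_2 = (27 − 8) − 17 = 2, and the invariant factors of ∂_2 are all 1, so H_1 ≅ Z^2.
  H_2: rank ker ∂_2 − rank ∂_3 = (18 − 17) − 0 = 1, and there is no ∂_3, so H_2 ≅ Z.

H_0 = Z,  H_1 = Z^2,  H_2 = Z.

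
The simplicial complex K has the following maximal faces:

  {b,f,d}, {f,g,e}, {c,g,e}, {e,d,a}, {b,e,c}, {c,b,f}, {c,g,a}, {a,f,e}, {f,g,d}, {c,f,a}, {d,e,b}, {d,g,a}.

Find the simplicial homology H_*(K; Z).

H_0 ≅ Z,  H_1 ≅ Z/2,  H_2 = 0.

Order the vertices as a < b < c < d < e < f < g. Listing each simplex with vertices in this order, K has dimension 2 with simplices:

  0-simplices (7): a, b, c, d, e, f, g
  1-simplices (18): ac, ad, ae, af, ag, bc, bd, be, bf, ce, cf, cg, de, df, dg, ef, eg, fg
  2-simplices (12): acf, acg, ade, adg, aef, bce, bcf, bde, bdf, ceg, dfg, efg

Hence C_0 ≅ Z^7, C_1 ≅ Z^18, C_2 ≅ Z^12.

Boundary ∂_1: C_1 → C_0 maps an edge to its endpoints' difference, ∂[p,q] = q − p.
As a 7×18 matrix over Z this has rank 6, with invariant factors (1,1,1,1,1,1).

Boundary ∂_2: C_2 → C_1 maps a triangle to the signed sum of its edges. For instance
  ∂bdf = df − bf + bd,
  ∂bce = ce − be + bc.
As a 18×12 matrix over Z this has rank 12, with invariant factors (1,1,1,1,1,1,1,1,1,1,1,2).

From H_k ≅ ker(∂_k) / im(∂_{k+1}) we obtain:

  H_0: rank C_0 − rank ∂_1 = 7 − 6 = 1, and the invariant factors of ∂_1 are all 1, so H_0 = Z.
  H_1: rank ker ∂_1 − rank ∂_2 = (18 − 6) − 12 = 0, and ∂_2 has invariant factor 2 > 1, so H_1 = Z/2.
  H_2: rank ker ∂_2 − rank ∂_3 = (12 − 12) − 0 = 0, and there is no ∂_3, so H_2 = 0.

(K is a triangulation of the real projective plane RP^2.)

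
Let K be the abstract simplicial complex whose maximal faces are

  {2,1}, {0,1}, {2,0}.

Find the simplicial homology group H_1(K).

H_1 = Z.

Fix the vertex order 0 < 1 < 2 and write every simplex with vertices in increasing order. Then dim K = 1 and the simplices of K are:

  0-simplices (3): [0], [1], [2]
  1-simplices (3): [0,1], [0,2], [1,2]

giving chain groups C_0 ≅ Z^3, C_1 ≅ Z^3.

∂_1: C_1 → C_0 maps an edge to its endpoints' difference, ∂[p,q] = q − p. For instance
  ∂[0,2] = [2] − [0].
The resulting 3×3 matrix has rank 2, and its Smith normal form has invariant factors (1,1).

Computing H_k = (kernel of ∂_k) / (image of ∂_{k+1}):

  H_1: rank ker ∂_1 − rank ∂_2 = (3 − 2) − 0 = 1, and there is no ∂_2, so H_1 = Z.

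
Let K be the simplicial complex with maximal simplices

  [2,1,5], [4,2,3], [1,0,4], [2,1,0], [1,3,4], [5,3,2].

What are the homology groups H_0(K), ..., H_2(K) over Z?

Take the total order 0 < 1 < 2 < 3 < 4 < 5 on the vertex set. Then K (dimension 2) consists of the simplices:

  0-simplices (6): [0], [1], [2], [3], [4], [5]
  1-simplices (12): [0,1], [0,2], [0,4], [1,2], [1,3], [1,4], [1,5], [2,3], [2,4], [2,5], [3,4], [3,5]
  2-simplices (6): [0,1,2], [0,1,4], [1,2,5], [1,3,4], [2,3,4], [2,3,5]

giving chain groups C_0 ≅ Z^6, C_1 ≅ Z^12, C_2 ≅ Z^6.

Boundary ∂_1: C_1 → C_0 is given by ∂[p,q] = [q] − [p].
This gives a 6×12 integer matrix of rank 5; reducing to Smith normal form yields diagonal entries (1,1,1,1,1).

Boundary ∂_2: C_2 → C_1 maps a triangle to the signed sum of its edges. For instance
  ∂[0,1,4] = [1,4] − [0,4] + [0,1],
  ∂[0,1,2] = [1,2] − [0,2] + [0,1].
The resulting 12×6 matrix has rank 6, and its Smith normal form has invariant factors (1,1,1,1,1,1).

Computing H_k = (kernel of ∂_k) / (image of ∂_{k+1}):

  H_0: rank C_0 − rank ∂_1 = 6 − 5 = 1, and the invariant factors of ∂_1 are all 1, so H_0 = Z.
  H_1: rank ker ∂_1 − rank ∂_2 = (12 − 5) − 6 = 1, and the invariant factors of ∂_2 are all 1, so H_1 = Z.
  H_2: rank ker ∂_2 − rank ∂_3 = (6 − 6) − 0 = 0, and there is no ∂_3, so H_2 = 0.

As a check, the Euler characteristic is 6 − 12 + 6 = 0, which agrees with 1 − 1 + 0 = 0.

H_0 ≅ Z,  H_1 ≅ Z,  H_2 = 0.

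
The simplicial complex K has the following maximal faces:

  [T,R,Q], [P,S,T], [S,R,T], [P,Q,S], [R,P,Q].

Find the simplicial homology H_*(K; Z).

Fix the vertex order P < Q < R < S < T and write every simplex with vertices in increasing order. Then dim K = 2 and the simplices of K are:

  0-simplices (5): P, Q, R, S, T
  1-simplices (10): PQ, PR, PS, PT, QR, QS, QT, RS, RT, ST
  2-simplices (5): PQR, PQS, PST, QRT, RST

Hence C_0 ≅ Z^5, C_1 ≅ Z^10, C_2 ≅ Z^5.

∂_1: C_1 → C_0 is given by ∂[p,q] = [q] − [p]. For instance
  ∂RT = T − R.
This gives a 5×10 integer matrix of rank 4; reducing to Smith normal form yields diagonal entries (1,1,1,1).

Boundary ∂_2: C_2 → C_1 sends each 2-simplex [p,q,r] to [q,r] − [p,r] + [p,q]. For instance
  ∂QRT = RT − QT + QR,
  ∂RST = ST − RT + RS.
This gives a 10×5 integer matrix of rank 5; reducing to Smith normal form yields diagonal entries (1,1,1,1,1).

From H_k ≅ ker(∂_k) / im(∂_{k+1}) we obtain:

  H_0: rank C_0 − rank ∂_1 = 5 − 4 = 1, and the invariant factors of ∂_1 are all 1, so H_0 ≅ Z.
  H_1: rank ker ∂_1 − rank ∂_2 = (10 − 4) − 5 = 1, and the invariant factors of ∂_2 are all 1, so H_1 ≅ Z.
  H_2: rank ker ∂_2 − rank ∂_3 = (5 − 5) − 0 = 0, and there is no ∂_3, so H_2 ≅ 0.

H_0 = Z,  H_1 = Z,  H_2 = 0.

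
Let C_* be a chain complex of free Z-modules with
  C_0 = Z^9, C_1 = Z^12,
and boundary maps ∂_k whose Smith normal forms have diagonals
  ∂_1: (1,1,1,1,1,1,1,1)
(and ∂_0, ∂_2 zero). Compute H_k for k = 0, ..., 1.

H_0 = Z,  H_1 = Z^4.

H_0: b_0 = 9 − 0 − 8 = 1; torsion from ∂_1 factors > 1: none. So H_0 = Z.
H_1: b_1 = 12 − 8 − 0 = 4; torsion from ∂_2 factors > 1: none. So H_1 = Z^4.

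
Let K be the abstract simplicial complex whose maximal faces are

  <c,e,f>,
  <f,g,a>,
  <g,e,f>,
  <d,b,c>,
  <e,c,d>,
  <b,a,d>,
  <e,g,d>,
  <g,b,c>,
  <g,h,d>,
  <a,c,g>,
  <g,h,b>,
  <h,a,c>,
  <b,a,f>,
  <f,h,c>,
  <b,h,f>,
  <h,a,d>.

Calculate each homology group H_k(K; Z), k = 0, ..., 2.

K has 8 vertices, 24 edges, 16 triangles.
rank ∂_0 = 0, rank ∂_1 = 7 ⇒ b_0 = 8 − 0 − 7 = 1; all invariant factors of ∂_1 are 1 so no torsion. So H_0 ≅ Z.
rank ∂_1 = 7, rank ∂_2 = 15 ⇒ b_1 = 24 − 7 − 15 = 2; all invariant factors of ∂_2 are 1 so no torsion. So H_1 ≅ Z^2.
rank ∂_2 = 15, rank ∂_3 = 0 ⇒ b_2 = 16 − 15 − 0 = 1. So H_2 ≅ Z.

H_0 = Z,  H_1 = Z^2,  H_2 = Z.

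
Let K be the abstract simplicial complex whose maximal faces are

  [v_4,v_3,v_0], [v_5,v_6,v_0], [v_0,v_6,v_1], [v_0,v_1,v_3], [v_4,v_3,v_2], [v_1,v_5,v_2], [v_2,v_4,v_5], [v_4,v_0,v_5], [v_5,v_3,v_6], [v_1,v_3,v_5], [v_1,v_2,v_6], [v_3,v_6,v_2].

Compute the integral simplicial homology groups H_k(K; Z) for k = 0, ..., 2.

Fix the vertex order v_0 < v_1 < v_2 < v_3 < v_4 < v_5 < v_6 and write every simplex with vertices in increasing order. Then dim K = 2 and the simplices of K are:

  0-simplices (7): [v_0], [v_1], [v_2], [v_3], [v_4], [v_5], [v_6]
  1-simplices (18): (18 of them)
  2-simplices (12): (12 of them)

so the chain groups are C_0 ≅ Z^7, C_1 ≅ Z^18, C_2 ≅ Z^12.

Boundary ∂_1: C_1 → C_0 maps an edge to its endpoints' difference, ∂[p,q] = q − p. For instance
  ∂[v_4,v_5] = [v_5] − [v_4].
As a 7×18 matrix over Z this has rank 6, with invariant factors (1,1,1,1,1,1).

Boundary ∂_2: C_2 → C_1 acts by ∂[p,q,r] = [q,r] − [p,r] + [p,q]. For instance
  ∂[v_0,v_3,v_4] = [v_3,v_4] − [v_0,v_4] + [v_0,v_3],
  ∂[v_0,v_5,v_6] = [v_5,v_6] − [v_0,v_6] + [v_0,v_5].
The 18×12 boundary matrix has rank 12 and Smith normal form diag(1,1,1,1,1,1,1,1,1,1,1,2).

Now H_k = ker ∂_k / im ∂_{k+1}, so:

  H_0: rank C_0 − rank ∂_1 = 7 − 6 = 1, and the invariant factors of ∂_1 are all 1, so H_0 = Z.
  H_1: rank ker ∂_1 − rank ∂_2 = (18 − 6) − 12 = 0, and ∂_2 has invariant factor 2 > 1, so H_1 = Z/2Z.
  H_2: rank ker ∂_2 − rank ∂_3 = (12 − 12) − 0 = 0, and there is no ∂_3, so H_2 = 0.

As a check, the Euler characteristic is 7 − 18 + 12 = 1, which agrees with 1 − 0 + 0 = 1.

H_0 = Z,  H_1 = Z/2Z,  H_2 = 0.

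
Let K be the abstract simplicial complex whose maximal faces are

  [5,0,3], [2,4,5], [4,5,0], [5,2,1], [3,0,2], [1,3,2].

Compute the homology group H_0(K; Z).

We work with the vertex ordering 0 < 1 < 2 < 3 < 4 < 5. The simplices of K, each written with vertices in increasing order, are:

  0-simplices (6): [0], [1], [2], [3], [4], [5]
  1-simplices (12): [0,2], [0,3], [0,4], [0,5], [1,2], [1,3], [1,5], [2,3], [2,4], [2,5], [3,5], [4,5]
  2-simplices (6): [0,2,3], [0,3,5], [0,4,5], [1,2,3], [1,2,5], [2,4,5]

so the chain groups are C_0 ≅ Z^6, C_1 ≅ Z^12, C_2 ≅ Z^6.

∂_1: C_1 → C_0 maps an edge to its endpoints' difference, ∂[p,q] = q − p.
As a 6×12 matrix over Z this has rank 5, with invariant factors (1,1,1,1,1).

The boundary map ∂_2: C_2 → C_1 sends each 2-simplex [p,q,r] to [q,r] − [p,r] + [p,q]. For instance
  ∂[1,2,3] = [2,3] − [1,3] + [1,2],
  ∂[2,4,5] = [4,5] − [2,5] + [2,4].
This gives a 12×6 integer matrix of rank 6; reducing to Smith normal form yields diagonal entries (1,1,1,1,1,1).

Computing H_k = (kernel of ∂_k) / (image of ∂_{k+1}):

  H_0: rank C_0 − rank ∂_1 = 6 − 5 = 1, and the invariant factors of ∂_1 are all 1, so H_0 = Z.

H_0 ≅ Z.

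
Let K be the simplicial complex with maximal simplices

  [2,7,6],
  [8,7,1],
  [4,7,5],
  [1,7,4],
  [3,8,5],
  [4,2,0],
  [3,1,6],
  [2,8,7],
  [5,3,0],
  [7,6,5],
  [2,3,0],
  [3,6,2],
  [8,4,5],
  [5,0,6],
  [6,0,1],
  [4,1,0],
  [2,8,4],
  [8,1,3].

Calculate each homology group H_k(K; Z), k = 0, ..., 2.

H_0 ≅ Z,  H_1 ≅ Z ⊕ Z/2Z,  H_2 = 0.

Fix the vertex order 0 < 1 < 2 < 3 < 4 < 5 < 6 < 7 < 8 and write every simplex with vertices in increasing order. Then dim K = 2 and the simplices of K are:

  0-simplices (9): [0], [1], [2], [3], [4], [5], [6], [7], [8]
  1-simplices (27): (27 of them)
  2-simplices (18): [0,1,4], [0,1,6], [0,2,3], [0,2,4], [0,3,5], [0,5,6], [1,3,6], [1,3,8], [1,4,7], [1,7,8], [2,3,6], [2,4,8], [2,6,7], [2,7,8], [3,5,8], [4,5,7], [4,5,8], [5,6,7]

giving chain groups C_0 ≅ Z^9, C_1 ≅ Z^27, C_2 ≅ Z^18.

The boundary map ∂_1: C_1 → C_0 sends each edge [p,q] (with p < q) to q − p.
This gives a 9×27 integer matrix of rank 8; reducing to Smith normal form yields diagonal entries (1,1,1,1,1,1,1,1).

∂_2: C_2 → C_1 sends each 2-simplex [p,q,r] to [q,r] − [p,r] + [p,q]. For instance
  ∂[2,6,7] = [6,7] − [2,7] + [2,6],
  ∂[0,1,6] = [1,6] − [0,6] + [0,1].
This gives a 27×18 integer matrix of rank 18; reducing to Smith normal form yields diagonal entries (1,1,1,1,1,1,1,1,1,1,1,1,1,1,1,1,1,2).

Reading off H_k = ker ∂_k / im ∂_{k+1}:

  H_0: rank C_0 − rank ∂_1 = 9 − 8 = 1, and the invariant factors of ∂_1 are all 1, so H_0 = Z.
  H_1: rank ker ∂_1 − rank ∂_2 = (27 − 8) − 18 = 1, and ∂_2 has invariant factor 2 > 1, so H_1 = Z ⊕ Z/2Z.
  H_2: rank ker ∂_2 − rank ∂_3 = (18 − 18) − 0 = 0, and there is no ∂_3, so H_2 = 0.

As a check, the Euler characteristic is 9 − 27 + 18 = 0, which agrees with 1 − 1 + 0 = 0.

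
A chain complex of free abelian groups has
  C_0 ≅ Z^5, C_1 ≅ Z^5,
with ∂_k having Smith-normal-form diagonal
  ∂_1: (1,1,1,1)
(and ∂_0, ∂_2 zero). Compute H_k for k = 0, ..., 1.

H_0 ≅ Z,  H_1 ≅ Z.

H_0: b_0 = 5 − 0 − 4 = 1; torsion from ∂_1 factors > 1: none. So H_0 ≅ Z.
H_1: b_1 = 5 − 4 − 0 = 1; torsion from ∂_2 factors > 1: none. So H_1 ≅ Z.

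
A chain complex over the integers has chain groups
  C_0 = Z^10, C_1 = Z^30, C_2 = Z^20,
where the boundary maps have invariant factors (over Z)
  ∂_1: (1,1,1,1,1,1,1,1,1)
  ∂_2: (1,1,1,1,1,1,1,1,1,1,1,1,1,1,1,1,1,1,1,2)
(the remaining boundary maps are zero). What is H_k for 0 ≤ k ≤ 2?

H_0: b_0 = 10 − 0 − 9 = 1; torsion from ∂_1 factors > 1: none. So H_0 = Z.
H_1: b_1 = 30 − 9 − 20 = 1; torsion from ∂_2 factors > 1: [2]. So H_1 = Z ⊕ Z/2Z.
H_2: b_2 = 20 − 20 − 0 = 0; torsion from ∂_3 factors > 1: none. So H_2 = 0.

H_0 = Z,  H_1 = Z ⊕ Z/2Z,  H_2 = 0.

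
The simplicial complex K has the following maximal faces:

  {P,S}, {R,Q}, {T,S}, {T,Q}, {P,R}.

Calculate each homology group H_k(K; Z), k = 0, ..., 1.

H_0 = Z,  H_1 = Z.

We work with the vertex ordering P < Q < R < S < T. The simplices of K, each written with vertices in increasing order, are:

  0-simplices (5): P, Q, R, S, T
  1-simplices (5): PR, PS, QR, QT, ST

giving chain groups C_0 ≅ Z^5, C_1 ≅ Z^5.

∂_1: C_1 → C_0 is given by ∂[p,q] = [q] − [p]. For instance
  ∂QT = T − Q.
The 5×5 boundary matrix has rank 4 and Smith normal form diag(1,1,1,1).

Computing H_k = (kernel of ∂_k) / (image of ∂_{k+1}):

  H_0: rank C_0 − rank ∂_1 = 5 − 4 = 1, and the invariant factors of ∂_1 are all 1, so H_0 = Z.
  H_1: rank ker ∂_1 − rank ∂_2 = (5 − 4) − 0 = 1, and there is no ∂_2, so H_1 = Z.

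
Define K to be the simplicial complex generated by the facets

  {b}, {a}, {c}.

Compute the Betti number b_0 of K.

Fix the vertex order a < b < c and write every simplex with vertices in increasing order. Then dim K = 0 and the simplices of K are:

  0-simplices (3): a, b, c

Hence C_0 ≅ Z^3.

Computing H_k = (kernel of ∂_k) / (image of ∂_{k+1}):

  H_0: rank C_0 − rank ∂_1 = 3 − 0 = 3, and there is no ∂_1, so H_0 ≅ Z^3.

Hence the Betti numbers are b_0 = 3.

b_0 = 3.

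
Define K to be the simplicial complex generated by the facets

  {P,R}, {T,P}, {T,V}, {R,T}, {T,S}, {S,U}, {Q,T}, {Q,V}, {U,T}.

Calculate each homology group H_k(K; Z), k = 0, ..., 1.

Fix the vertex order P < Q < R < S < T < U < V and write every simplex with vertices in increasing order. Then dim K = 1 and the simplices of K are:

  0-simplices (7): P, Q, R, S, T, U, V
  1-simplices (9): PR, PT, QT, QV, RT, ST, SU, TU, TV

so the chain groups are C_0 ≅ Z^7, C_1 ≅ Z^9.

∂_1: C_1 → C_0 maps an edge to its endpoints' difference, ∂[p,q] = q − p. For instance
  ∂QT = T − Q.
The 7×9 boundary matrix has rank 6 and Smith normal form diag(1,1,1,1,1,1).

Reading off H_k = ker ∂_k / im ∂_{k+1}:

  H_0: rank C_0 − rank ∂_1 = 7 − 6 = 1, and the invariant factors of ∂_1 are all 1, so H_0 ≅ Z.
  H_1: rank ker ∂_1 − rank ∂_2 = (9 − 6) − 0 = 3, and there is no ∂_2, so H_1 ≅ Z^3.

H_0 ≅ Z,  H_1 ≅ Z^3.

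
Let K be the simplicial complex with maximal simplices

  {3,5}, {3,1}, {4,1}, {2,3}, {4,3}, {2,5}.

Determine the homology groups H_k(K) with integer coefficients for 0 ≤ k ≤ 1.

Take the total order 1 < 2 < 3 < 4 < 5 on the vertex set. Then K (dimension 1) consists of the simplices:

  0-simplices (5): [1], [2], [3], [4], [5]
  1-simplices (6): [1,3], [1,4], [2,3], [2,5], [3,4], [3,5]

so the chain groups are C_0 ≅ Z^5, C_1 ≅ Z^6.

∂_1: C_1 → C_0 is given by ∂[p,q] = [q] − [p].
The 5×6 boundary matrix has rank 4 and Smith normal form diag(1,1,1,1).

Now H_k = ker ∂_k / im ∂_{k+1}, so:

  H_0: rank C_0 − rank ∂_1 = 5 − 4 = 1, and the invariant factors of ∂_1 are all 1, so H_0 ≅ Z.
  H_1: rank ker ∂_1 − rank ∂_2 = (6 − 4) − 0 = 2, and there is no ∂_2, so H_1 ≅ Z^2.

As a check, the Euler characteristic is 5 − 6 = -1, which agrees with 1 − 2 = -1.

H_0 = Z,  H_1 = Z^2.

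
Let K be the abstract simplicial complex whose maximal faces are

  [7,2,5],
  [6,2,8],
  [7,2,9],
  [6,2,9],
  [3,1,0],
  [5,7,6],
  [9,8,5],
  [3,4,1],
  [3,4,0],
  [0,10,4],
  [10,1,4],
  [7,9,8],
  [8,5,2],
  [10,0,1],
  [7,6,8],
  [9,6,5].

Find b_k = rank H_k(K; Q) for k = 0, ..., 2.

b_0 = 2, b_1 = 0, b_2 = 1.

We work with the vertex ordering 0 < 1 < 2 < 3 < 4 < 5 < 6 < 7 < 8 < 9 < 10. The simplices of K, each written with vertices in increasing order, are:

  0-simplices (11): [0], [1], [2], [3], [4], [5], [6], [7], [8], [9], [10]
  1-simplices (24): (24 of them)
  2-simplices (16): [0,1,3], [0,1,10], [0,3,4], [0,4,10], [1,3,4], [1,4,10], [2,5,7], [2,5,8], [2,6,8], [2,6,9], [2,7,9], [5,6,7], [5,6,9], [5,8,9], [6,7,8], [7,8,9]

giving chain groups C_0 ≅ Z^11, C_1 ≅ Z^24, C_2 ≅ Z^16.

The boundary map ∂_1: C_1 → C_0 sends each edge [p,q] (with p < q) to q − p.
This gives a 11×24 integer matrix of rank 9; reducing to Smith normal form yields diagonal entries (1,1,1,1,1,1,1,1,1).

Boundary ∂_2: C_2 → C_1 sends each 2-simplex [p,q,r] to [q,r] − [p,r] + [p,q]. For instance
  ∂[2,5,8] = [5,8] − [2,8] + [2,5],
  ∂[6,7,8] = [7,8] − [6,8] + [6,7].
The 24×16 boundary matrix has rank 15 and Smith normal form diag(1,1,1,1,1,1,1,1,1,1,1,1,1,1,2).

Computing H_k = (kernel of ∂_k) / (image of ∂_{k+1}):

  H_0: rank C_0 − rank ∂_1 = 11 − 9 = 2, and the invariant factors of ∂_1 are all 1, so H_0 = Z^2.
  H_1: rank ker ∂_1 − rank ∂_2 = (24 − 9) − 15 = 0, and ∂_2 has invariant factor 2 > 1, so H_1 = Z/2Z.
  H_2: rank ker ∂_2 − rank ∂_3 = (16 − 15) − 0 = 1, and there is no ∂_3, so H_2 = Z.

Hence the Betti numbers are b_0 = 2, b_1 = 0, b_2 = 1.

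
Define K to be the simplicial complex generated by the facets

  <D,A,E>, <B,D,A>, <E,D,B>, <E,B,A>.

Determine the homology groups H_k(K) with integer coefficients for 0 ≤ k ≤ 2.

H_0 = Z,  H_1 = 0,  H_2 = Z.

Take the total order A < B < D < E on the vertex set. Then K (dimension 2) consists of the simplices:

  0-simplices (4): A, B, D, E
  1-simplices (6): AB, AD, AE, BD, BE, DE
  2-simplices (4): ABD, ABE, ADE, BDE

giving chain groups C_0 ≅ Z^4, C_1 ≅ Z^6, C_2 ≅ Z^4.

∂_1: C_1 → C_0 is given by ∂[p,q] = [q] − [p].
As a 4×6 matrix over Z this has rank 3, with invariant factors (1,1,1).

The boundary map ∂_2: C_2 → C_1 sends each 2-simplex [p,q,r] to [q,r] − [p,r] + [p,q]. For instance
  ∂ABD = BD − AD + AB,
  ∂ADE = DE − AE + AD.
The 6×4 boundary matrix has rank 3 and Smith normal form diag(1,1,1).

Reading off H_k = ker ∂_k / im ∂_{k+1}:

  H_0: rank C_0 − rank ∂_1 = 4 − 3 = 1, and the invariant factors of ∂_1 are all 1, so H_0 = Z.
  H_1: rank ker ∂_1 − rank ∂_2 = (6 − 3) − 3 = 0, and the invariant factors of ∂_2 are all 1, so H_1 = 0.
  H_2: rank ker ∂_2 − rank ∂_3 = (4 − 3) − 0 = 1, and there is no ∂_3, so H_2 = Z.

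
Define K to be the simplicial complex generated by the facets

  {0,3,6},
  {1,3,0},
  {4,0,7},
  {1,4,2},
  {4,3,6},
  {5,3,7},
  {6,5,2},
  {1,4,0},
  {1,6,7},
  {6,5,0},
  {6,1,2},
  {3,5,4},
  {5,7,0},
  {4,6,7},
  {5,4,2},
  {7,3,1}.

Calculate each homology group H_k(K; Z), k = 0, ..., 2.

H_0 = Z,  H_1 = Z^2,  H_2 = Z.

We work with the vertex ordering 0 < 1 < 2 < 3 < 4 < 5 < 6 < 7. The simplices of K, each written with vertices in increasing order, are:

  0-simplices (8): [0], [1], [2], [3], [4], [5], [6], [7]
  1-simplices (24): (24 of them)
  2-simplices (16): [0,1,3], [0,1,4], [0,3,6], [0,4,7], [0,5,6], [0,5,7], [1,2,4], [1,2,6], [1,3,7], [1,6,7], [2,4,5], [2,5,6], [3,4,5], [3,4,6], [3,5,7], [4,6,7]

Hence C_0 ≅ Z^8, C_1 ≅ Z^24, C_2 ≅ Z^16.

The boundary map ∂_1: C_1 → C_0 sends each edge [p,q] (with p < q) to q − p. For instance
  ∂[3,5] = [5] − [3].
The 8×24 boundary matrix has rank 7 and Smith normal form diag(1,1,1,1,1,1,1).

∂_2: C_2 → C_1 acts by ∂[p,q,r] = [q,r] − [p,r] + [p,q]. For instance
  ∂[2,5,6] = [5,6] − [2,6] + [2,5],
  ∂[2,4,5] = [4,5] − [2,5] + [2,4].
This gives a 24×16 integer matrix of rank 15; reducing to Smith normal form yields diagonal entries (1,1,1,1,1,1,1,1,1,1,1,1,1,1,1).

Reading off H_k = ker ∂_k / im ∂_{k+1}:

  H_0: rank C_0 − rank ∂_1 = 8 − 7 = 1, and the invariant factors of ∂_1 are all 1, so H_0 ≅ Z.
  H_1: rank ker ∂_1 − rank ∂_2 = (24 − 7) − 15 = 2, and the invariant factors of ∂_2 are all 1, so H_1 ≅ Z^2.
  H_2: rank ker ∂_2 − rank ∂_3 = (16 − 15) − 0 = 1, and there is no ∂_3, so H_2 ≅ Z.

As a check, the Euler characteristic is 8 − 24 + 16 = 0, which agrees with 1 − 2 + 1 = 0.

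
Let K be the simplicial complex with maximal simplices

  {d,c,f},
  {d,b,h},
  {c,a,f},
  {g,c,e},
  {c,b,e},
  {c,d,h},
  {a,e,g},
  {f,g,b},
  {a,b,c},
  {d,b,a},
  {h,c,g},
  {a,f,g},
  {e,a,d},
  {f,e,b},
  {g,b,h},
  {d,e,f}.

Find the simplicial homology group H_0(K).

Take the total order a < b < c < d < e < f < g < h on the vertex set. Then K (dimension 2) consists of the simplices:

  0-simplices (8): a, b, c, d, e, f, g, h
  1-simplices (24): ab, ac, ad, ae, af, ag, bc, bd, be, bf, bg, bh, cd, ce, cf, cg, ch, de, df, dh, ef, eg, fg, gh
  2-simplices (16): abc, abd, acf, ade, aeg, afg, bce, bdh, bef, bfg, bgh, cdf, cdh, ceg, cgh, def

so the chain groups are C_0 ≅ Z^8, C_1 ≅ Z^24, C_2 ≅ Z^16.

The boundary map ∂_1: C_1 → C_0 sends each edge [p,q] (with p < q) to q − p. For instance
  ∂bh = h − b.
This gives a 8×24 integer matrix of rank 7; reducing to Smith normal form yields diagonal entries (1,1,1,1,1,1,1).

∂_2: C_2 → C_1 maps a triangle to the signed sum of its edges. For instance
  ∂aeg = eg − ag + ae,
  ∂acf = cf − af + ac.
This gives a 24×16 integer matrix of rank 15; reducing to Smith normal form yields diagonal entries (1,1,1,1,1,1,1,1,1,1,1,1,1,1,1).

Reading off H_k = ker ∂_k / im ∂_{k+1}:

  H_0: rank C_0 − rank ∂_1 = 8 − 7 = 1, and the invariant factors of ∂_1 are all 1, so H_0 = Z.

(K is a triangulation of the torus T^2.)

H_0 = Z.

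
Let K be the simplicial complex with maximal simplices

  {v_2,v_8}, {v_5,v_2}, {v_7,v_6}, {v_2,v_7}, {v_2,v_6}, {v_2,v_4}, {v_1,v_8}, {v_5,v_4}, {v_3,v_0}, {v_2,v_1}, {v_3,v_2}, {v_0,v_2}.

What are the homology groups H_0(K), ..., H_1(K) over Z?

Order the vertices as v_0 < v_1 < v_2 < v_3 < v_4 < v_5 < v_6 < v_7 < v_8. Listing each simplex with vertices in this order, K has dimension 1 with simplices:

  0-simplices (9): [v_0], [v_1], [v_2], [v_3], [v_4], [v_5], [v_6], [v_7], [v_8]
  1-simplices (12): [v_0,v_2], [v_0,v_3], [v_1,v_2], [v_1,v_8], [v_2,v_3], [v_2,v_4], [v_2,v_5], [v_2,v_6], [v_2,v_7], [v_2,v_8], [v_4,v_5], [v_6,v_7]

giving chain groups C_0 ≅ Z^9, C_1 ≅ Z^12.

The boundary map ∂_1: C_1 → C_0 is given by ∂[p,q] = [q] − [p].
The 9×12 boundary matrix has rank 8 and Smith normal form diag(1,1,1,1,1,1,1,1).

From H_k ≅ ker(∂_k) / im(∂_{k+1}) we obtain:

  H_0: rank C_0 − rank ∂_1 = 9 − 8 = 1, and the invariant factors of ∂_1 are all 1, so H_0 ≅ Z.
  H_1: rank ker ∂_1 − rank ∂_2 = (12 − 8) − 0 = 4, and there is no ∂_2, so H_1 ≅ Z^4.

(K is a triangulation of a wedge of 4 circles.)

H_0 = Z,  H_1 = Z^4.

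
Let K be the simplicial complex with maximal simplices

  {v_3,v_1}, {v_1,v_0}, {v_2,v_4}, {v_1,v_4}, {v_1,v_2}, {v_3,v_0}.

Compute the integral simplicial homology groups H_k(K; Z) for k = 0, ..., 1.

H_0 ≅ Z,  H_1 ≅ Z^2.

Order the vertices as v_0 < v_1 < v_2 < v_3 < v_4. Listing each simplex with vertices in this order, K has dimension 1 with simplices:

  0-simplices (5): [v_0], [v_1], [v_2], [v_3], [v_4]
  1-simplices (6): [v_0,v_1], [v_0,v_3], [v_1,v_2], [v_1,v_3], [v_1,v_4], [v_2,v_4]

giving chain groups C_0 ≅ Z^5, C_1 ≅ Z^6.

Boundary ∂_1: C_1 → C_0 maps an edge to its endpoints' difference, ∂[p,q] = q − p.
This gives a 5×6 integer matrix of rank 4; reducing to Smith normal form yields diagonal entries (1,1,1,1).

Now H_k = ker ∂_k / im ∂_{k+1}, so:

  H_0: rank C_0 − rank ∂_1 = 5 − 4 = 1, and the invariant factors of ∂_1 are all 1, so H_0 = Z.
  H_1: rank ker ∂_1 − rank ∂_2 = (6 − 4) − 0 = 2, and there is no ∂_2, so H_1 = Z^2.

(K is a triangulation of a wedge of 2 circles.)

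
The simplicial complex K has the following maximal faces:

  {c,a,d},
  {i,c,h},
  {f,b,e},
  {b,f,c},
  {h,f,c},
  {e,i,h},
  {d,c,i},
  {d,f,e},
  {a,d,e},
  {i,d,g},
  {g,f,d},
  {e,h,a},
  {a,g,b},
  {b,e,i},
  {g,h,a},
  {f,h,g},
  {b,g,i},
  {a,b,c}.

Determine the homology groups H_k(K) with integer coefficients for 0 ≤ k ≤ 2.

H_0 = Z,  H_1 = Z^2,  H_2 = Z.

Fix the vertex order a < b < c < d < e < f < g < h < i and write every simplex with vertices in increasing order. Then dim K = 2 and the simplices of K are:

  0-simplices (9): a, b, c, d, e, f, g, h, i
  1-simplices (27): ab, ac, ad, ae, ag, ah, bc, be, bf, bg, bi, cd, cf, ch, ci, de, df, dg, di, ef, eh, ei, fg, fh, gh, gi, hi
  2-simplices (18): abc, abg, acd, ade, aeh, agh, bcf, bef, bei, bgi, cdi, cfh, chi, def, dfg, dgi, ehi, fgh

giving chain groups C_0 ≅ Z^9, C_1 ≅ Z^27, C_2 ≅ Z^18.

Boundary ∂_1: C_1 → C_0 sends each edge [p,q] (with p < q) to q − p. For instance
  ∂gi = i − g.
This gives a 9×27 integer matrix of rank 8; reducing to Smith normal form yields diagonal entries (1,1,1,1,1,1,1,1).

∂_2: C_2 → C_1 acts by ∂[p,q,r] = [q,r] − [p,r] + [p,q]. For instance
  ∂cdi = di − ci + cd,
  ∂cfh = fh − ch + cf.
As a 27×18 matrix over Z this has rank 17, with invariant factors (1,1,1,1,1,1,1,1,1,1,1,1,1,1,1,1,1).

Computing H_k = (kernel of ∂_k) / (image of ∂_{k+1}):

  H_0: rank C_0 − rank ∂_1 = 9 − 8 = 1, and the invariant factors of ∂_1 are all 1, so H_0 ≅ Z.
  H_1: rank ker ∂_1 − rank ∂_2 = (27 − 8) − 17 = 2, and the invariant factors of ∂_2 are all 1, so H_1 ≅ Z^2.
  H_2: rank ker ∂_2 − rank ∂_3 = (18 − 17) − 0 = 1, and there is no ∂_3, so H_2 ≅ Z.

As a check, the Euler characteristic is 9 − 27 + 18 = 0, which agrees with 1 − 2 + 1 = 0.
(K is a triangulation of the torus T^2.)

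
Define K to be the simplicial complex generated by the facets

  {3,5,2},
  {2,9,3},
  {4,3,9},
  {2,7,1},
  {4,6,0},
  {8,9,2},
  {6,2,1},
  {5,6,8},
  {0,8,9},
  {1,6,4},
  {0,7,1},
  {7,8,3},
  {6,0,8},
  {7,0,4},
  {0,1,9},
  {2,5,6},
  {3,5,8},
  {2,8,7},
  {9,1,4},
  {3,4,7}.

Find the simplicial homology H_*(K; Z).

Fix the vertex order 0 < 1 < 2 < 3 < 4 < 5 < 6 < 7 < 8 < 9 and write every simplex with vertices in increasing order. Then dim K = 2 and the simplices of K are:

  0-simplices (10): [0], [1], [2], [3], [4], [5], [6], [7], [8], [9]
  1-simplices (30): (30 of them)
  2-simplices (20): (20 of them)

Hence C_0 ≅ Z^10, C_1 ≅ Z^30, C_2 ≅ Z^20.

Boundary ∂_1: C_1 → C_0 is given by ∂[p,q] = [q] − [p]. For instance
  ∂[2,8] = [8] − [2].
The resulting 10×30 matrix has rank 9, and its Smith normal form has invariant factors (1,1,1,1,1,1,1,1,1).

The boundary map ∂_2: C_2 → C_1 maps a triangle to the signed sum of its edges. For instance
  ∂[5,6,8] = [6,8] − [5,8] + [5,6],
  ∂[1,2,7] = [2,7] − [1,7] + [1,2].
The 30×20 boundary matrix has rank 20 and Smith normal form diag(1,1,1,1,1,1,1,1,1,1,1,1,1,1,1,1,1,1,1,2).

Now H_k = ker ∂_k / im ∂_{k+1}, so:

  H_0: rank C_0 − rank ∂_1 = 10 − 9 = 1, and the invariant factors of ∂_1 are all 1, so H_0 ≅ Z.
  H_1: rank ker ∂_1 − rank ∂_2 = (30 − 9) − 20 = 1, and ∂_2 has invariant factor 2 > 1, so H_1 ≅ Z ⊕ Z/2.
  H_2: rank ker ∂_2 − rank ∂_3 = (20 − 20) − 0 = 0, and there is no ∂_3, so H_2 ≅ 0.

As a check, the Euler characteristic is 10 − 30 + 20 = 0, which agrees with 1 − 1 + 0 = 0.

H_0 = Z,  H_1 = Z ⊕ Z/2,  H_2 = 0.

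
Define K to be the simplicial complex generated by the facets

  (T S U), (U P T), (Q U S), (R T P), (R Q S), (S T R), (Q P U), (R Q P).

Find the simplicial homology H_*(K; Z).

Take the total order P < Q < R < S < T < U on the vertex set. Then K (dimension 2) consists of the simplices:

  0-simplices (6): P, Q, R, S, T, U
  1-simplices (12): PQ, PR, PT, PU, QR, QS, QU, RS, RT, ST, SU, TU
  2-simplices (8): PQR, PQU, PRT, PTU, QRS, QSU, RST, STU

so the chain groups are C_0 ≅ Z^6, C_1 ≅ Z^12, C_2 ≅ Z^8.

∂_1: C_1 → C_0 is given by ∂[p,q] = [q] − [p]. For instance
  ∂QU = U − Q.
The 6×12 boundary matrix has rank 5 and Smith normal form diag(1,1,1,1,1).

The boundary map ∂_2: C_2 → C_1 acts by ∂[p,q,r] = [q,r] − [p,r] + [p,q]. For instance
  ∂STU = TU − SU + ST,
  ∂PQR = QR − PR + PQ.
This gives a 12×8 integer matrix of rank 7; reducing to Smith normal form yields diagonal entries (1,1,1,1,1,1,1).

Now H_k = ker ∂_k / im ∂_{k+1}, so:

  H_0: rank C_0 − rank ∂_1 = 6 − 5 = 1, and the invariant factors of ∂_1 are all 1, so H_0 ≅ Z.
  H_1: rank ker ∂_1 − rank ∂_2 = (12 − 5) − 7 = 0, and the invariant factors of ∂_2 are all 1, so H_1 ≅ 0.
  H_2: rank ker ∂_2 − rank ∂_3 = (8 − 7) − 0 = 1, and there is no ∂_3, so H_2 ≅ Z.

H_0 = Z,  H_1 = 0,  H_2 = Z.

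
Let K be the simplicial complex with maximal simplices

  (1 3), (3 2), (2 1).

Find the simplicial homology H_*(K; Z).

H_0 = Z,  H_1 = Z.

Order the vertices as 1 < 2 < 3. Listing each simplex with vertices in this order, K has dimension 1 with simplices:

  0-simplices (3): [1], [2], [3]
  1-simplices (3): [1,2], [1,3], [2,3]

so the chain groups are C_0 ≅ Z^3, C_1 ≅ Z^3.

Boundary ∂_1: C_1 → C_0 is given by ∂[p,q] = [q] − [p]. For instance
  ∂[2,3] = [3] − [2].
This gives a 3×3 integer matrix of rank 2; reducing to Smith normal form yields diagonal entries (1,1).

Computing H_k = (kernel of ∂_k) / (image of ∂_{k+1}):

  H_0: rank C_0 − rank ∂_1 = 3 − 2 = 1, and the invariant factors of ∂_1 are all 1, so H_0 = Z.
  H_1: rank ker ∂_1 − rank ∂_2 = (3 − 2) − 0 = 1, and there is no ∂_2, so H_1 = Z.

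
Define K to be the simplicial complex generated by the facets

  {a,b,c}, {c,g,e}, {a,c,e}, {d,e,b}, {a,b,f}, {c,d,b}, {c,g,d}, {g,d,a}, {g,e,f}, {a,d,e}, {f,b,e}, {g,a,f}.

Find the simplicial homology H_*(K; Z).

Fix the vertex order a < b < c < d < e < f < g and write every simplex with vertices in increasing order. Then dim K = 2 and the simplices of K are:

  0-simplices (7): a, b, c, d, e, f, g
  1-simplices (18): ab, ac, ad, ae, af, ag, bc, bd, be, bf, cd, ce, cg, de, dg, ef, eg, fg
  2-simplices (12): abc, abf, ace, ade, adg, afg, bcd, bde, bef, cdg, ceg, efg

Hence C_0 ≅ Z^7, C_1 ≅ Z^18, C_2 ≅ Z^12.

∂_1: C_1 → C_0 sends each edge [p,q] (with p < q) to q − p.
This gives a 7×18 integer matrix of rank 6; reducing to Smith normal form yields diagonal entries (1,1,1,1,1,1).

The boundary map ∂_2: C_2 → C_1 maps a triangle to the signed sum of its edges. For instance
  ∂afg = fg − ag + af,
  ∂abc = bc − ac + ab.
The 18×12 boundary matrix has rank 12 and Smith normal form diag(1,1,1,1,1,1,1,1,1,1,1,2).

Now H_k = ker ∂_k / im ∂_{k+1}, so:

  H_0: rank C_0 − rank ∂_1 = 7 − 6 = 1, and the invariant factors of ∂_1 are all 1, so H_0 = Z.
  H_1: rank ker ∂_1 − rank ∂_2 = (18 − 6) − 12 = 0, and ∂_2 has invariant factor 2 > 1, so H_1 = Z/2.
  H_2: rank ker ∂_2 − rank ∂_3 = (12 − 12) − 0 = 0, and there is no ∂_3, so H_2 = 0.

H_0 ≅ Z,  H_1 ≅ Z/2,  H_2 = 0.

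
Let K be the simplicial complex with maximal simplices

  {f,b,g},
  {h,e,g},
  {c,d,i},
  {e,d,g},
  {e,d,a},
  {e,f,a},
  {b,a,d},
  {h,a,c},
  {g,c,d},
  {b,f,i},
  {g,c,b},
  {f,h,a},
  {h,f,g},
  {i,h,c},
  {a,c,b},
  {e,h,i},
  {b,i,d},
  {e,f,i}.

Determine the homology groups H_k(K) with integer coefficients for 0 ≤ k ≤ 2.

K has 9 vertices, 27 edges, 18 triangles.
rank ∂_0 = 0, rank ∂_1 = 8 ⇒ b_0 = 9 − 0 − 8 = 1; all invariant factors of ∂_1 are 1 so no torsion. So H_0 ≅ Z.
rank ∂_1 = 8, rank ∂_2 = 18 ⇒ b_1 = 27 − 8 − 18 = 1; ∂_2 has invariant factor(s) [2] giving torsion. So H_1 ≅ Z ⊕ Z/2.
rank ∂_2 = 18, rank ∂_3 = 0 ⇒ b_2 = 18 − 18 − 0 = 0. So H_2 ≅ 0.

H_0 = Z,  H_1 = Z ⊕ Z/2,  H_2 = 0.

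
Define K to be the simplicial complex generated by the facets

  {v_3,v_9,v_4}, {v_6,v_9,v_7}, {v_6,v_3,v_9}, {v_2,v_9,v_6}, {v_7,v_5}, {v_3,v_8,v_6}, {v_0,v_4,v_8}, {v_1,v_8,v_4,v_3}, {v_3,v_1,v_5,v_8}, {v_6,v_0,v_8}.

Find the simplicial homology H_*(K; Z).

K has 10 vertices, 22 edges, 14 triangles, 2 3-simplices.
rank ∂_0 = 0, rank ∂_1 = 9 ⇒ b_0 = 10 − 0 − 9 = 1; all invariant factors of ∂_1 are 1 so no torsion. So H_0 ≅ Z.
rank ∂_1 = 9, rank ∂_2 = 12 ⇒ b_1 = 22 − 9 − 12 = 1; all invariant factors of ∂_2 are 1 so no torsion. So H_1 ≅ Z.
rank ∂_2 = 12, rank ∂_3 = 2 ⇒ b_2 = 14 − 12 − 2 = 0; all invariant factors of ∂_3 are 1 so no torsion. So H_2 ≅ 0.
rank ∂_3 = 2, rank ∂_4 = 0 ⇒ b_3 = 2 − 2 − 0 = 0. So H_3 ≅ 0.

H_0 ≅ Z,  H_1 ≅ Z,  H_2 = 0,  H_3 = 0.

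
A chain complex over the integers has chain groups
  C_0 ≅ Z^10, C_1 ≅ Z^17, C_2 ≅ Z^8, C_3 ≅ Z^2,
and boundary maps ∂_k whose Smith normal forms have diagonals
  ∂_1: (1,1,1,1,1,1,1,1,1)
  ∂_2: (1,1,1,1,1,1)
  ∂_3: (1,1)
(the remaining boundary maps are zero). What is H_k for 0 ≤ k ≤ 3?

H_0 ≅ Z,  H_1 ≅ Z^2,  H_2 = 0,  H_3 = 0.

H_0: b_0 = 10 − 0 − 9 = 1; torsion from ∂_1 factors > 1: none. So H_0 ≅ Z.
H_1: b_1 = 17 − 9 − 6 = 2; torsion from ∂_2 factors > 1: none. So H_1 ≅ Z^2.
H_2: b_2 = 8 − 6 − 2 = 0; torsion from ∂_3 factors > 1: none. So H_2 ≅ 0.
H_3: b_3 = 2 − 2 − 0 = 0; torsion from ∂_4 factors > 1: none. So H_3 ≅ 0.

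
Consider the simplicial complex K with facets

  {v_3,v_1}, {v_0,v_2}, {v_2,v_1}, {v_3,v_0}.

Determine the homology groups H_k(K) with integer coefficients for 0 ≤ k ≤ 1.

Order the vertices as v_0 < v_1 < v_2 < v_3. Listing each simplex with vertices in this order, K has dimension 1 with simplices:

  0-simplices (4): [v_0], [v_1], [v_2], [v_3]
  1-simplices (4): [v_0,v_2], [v_0,v_3], [v_1,v_2], [v_1,v_3]

giving chain groups C_0 ≅ Z^4, C_1 ≅ Z^4.

The boundary map ∂_1: C_1 → C_0 maps an edge to its endpoints' difference, ∂[p,q] = q − p. For instance
  ∂[v_0,v_2] = [v_2] − [v_0].
This gives a 4×4 integer matrix of rank 3; reducing to Smith normal form yields diagonal entries (1,1,1).

Computing H_k = (kernel of ∂_k) / (image of ∂_{k+1}):

  H_0: rank C_0 − rank ∂_1 = 4 − 3 = 1, and the invariant factors of ∂_1 are all 1, so H_0 ≅ Z.
  H_1: rank ker ∂_1 − rank ∂_2 = (4 − 3) − 0 = 1, and there is no ∂_2, so H_1 ≅ Z.

(K is a triangulation of the circle S^1.)

H_0 ≅ Z,  H_1 ≅ Z.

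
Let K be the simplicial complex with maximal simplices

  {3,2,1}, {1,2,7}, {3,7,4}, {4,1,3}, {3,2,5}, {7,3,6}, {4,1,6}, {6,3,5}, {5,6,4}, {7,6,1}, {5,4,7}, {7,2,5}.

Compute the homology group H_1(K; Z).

H_1 = Z/2Z.

We work with the vertex ordering 1 < 2 < 3 < 4 < 5 < 6 < 7. The simplices of K, each written with vertices in increasing order, are:

  0-simplices (7): [1], [2], [3], [4], [5], [6], [7]
  1-simplices (18): [1,2], [1,3], [1,4], [1,6], [1,7], [2,3], [2,5], [2,7], [3,4], [3,5], [3,6], [3,7], [4,5], [4,6], [4,7], [5,6], [5,7], [6,7]
  2-simplices (12): [1,2,3], [1,2,7], [1,3,4], [1,4,6], [1,6,7], [2,3,5], [2,5,7], [3,4,7], [3,5,6], [3,6,7], [4,5,6], [4,5,7]

giving chain groups C_0 ≅ Z^7, C_1 ≅ Z^18, C_2 ≅ Z^12.

The boundary map ∂_1: C_1 → C_0 is given by ∂[p,q] = [q] − [p]. For instance
  ∂[3,6] = [6] − [3].
The 7×18 boundary matrix has rank 6 and Smith normal form diag(1,1,1,1,1,1).

Boundary ∂_2: C_2 → C_1 acts by ∂[p,q,r] = [q,r] − [p,r] + [p,q]. For instance
  ∂[3,4,7] = [4,7] − [3,7] + [3,4],
  ∂[1,4,6] = [4,6] − [1,6] + [1,4].
The 18×12 boundary matrix has rank 12 and Smith normal form diag(1,1,1,1,1,1,1,1,1,1,1,2).

From H_k ≅ ker(∂_k) / im(∂_{k+1}) we obtain:

  H_1: rank ker ∂_1 − rank ∂_2 = (18 − 6) − 12 = 0, and ∂_2 has invariant factor 2 > 1, so H_1 ≅ Z/2Z.

(K is a triangulation of the real projective plane RP^2.)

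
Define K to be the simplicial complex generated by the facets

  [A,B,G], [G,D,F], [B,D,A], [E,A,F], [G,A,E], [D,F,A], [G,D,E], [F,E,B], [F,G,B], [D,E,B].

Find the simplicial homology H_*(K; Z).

H_0 = Z,  H_1 = Z/2,  H_2 = 0.

Fix the vertex order A < B < D < E < F < G and write every simplex with vertices in increasing order. Then dim K = 2 and the simplices of K are:

  0-simplices (6): A, B, D, E, F, G
  1-simplices (15): AB, AD, AE, AF, AG, BD, BE, BF, BG, DE, DF, DG, EF, EG, FG
  2-simplices (10): ABD, ABG, ADF, AEF, AEG, BDE, BEF, BFG, DEG, DFG

so the chain groups are C_0 ≅ Z^6, C_1 ≅ Z^15, C_2 ≅ Z^10.

Boundary ∂_1: C_1 → C_0 maps an edge to its endpoints' difference, ∂[p,q] = q − p. For instance
  ∂AG = G − A.
The 6×15 boundary matrix has rank 5 and Smith normal form diag(1,1,1,1,1).

∂_2: C_2 → C_1 maps a triangle to the signed sum of its edges. For instance
  ∂AEG = EG − AG + AE,
  ∂DEG = EG − DG + DE.
This gives a 15×10 integer matrix of rank 10; reducing to Smith normal form yields diagonal entries (1,1,1,1,1,1,1,1,1,2).

Reading off H_k = ker ∂_k / im ∂_{k+1}:

  H_0: rank C_0 − rank ∂_1 = 6 − 5 = 1, and the invariant factors of ∂_1 are all 1, so H_0 ≅ Z.
  H_1: rank ker ∂_1 − rank ∂_2 = (15 − 5) − 10 = 0, and ∂_2 has invariant factor 2 > 1, so H_1 ≅ Z/2.
  H_2: rank ker ∂_2 − rank ∂_3 = (10 − 10) − 0 = 0, and there is no ∂_3, so H_2 ≅ 0.

As a check, the Euler characteristic is 6 − 15 + 10 = 1, which agrees with 1 − 0 + 0 = 1.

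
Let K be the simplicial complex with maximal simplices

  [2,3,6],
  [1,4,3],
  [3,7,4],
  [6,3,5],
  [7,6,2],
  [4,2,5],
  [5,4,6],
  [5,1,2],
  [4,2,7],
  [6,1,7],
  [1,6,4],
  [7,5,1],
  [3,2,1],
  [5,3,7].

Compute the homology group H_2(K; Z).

We work with the vertex ordering 1 < 2 < 3 < 4 < 5 < 6 < 7. The simplices of K, each written with vertices in increasing order, are:

  0-simplices (7): [1], [2], [3], [4], [5], [6], [7]
  1-simplices (21): [1,2], [1,3], [1,4], [1,5], [1,6], [1,7], [2,3], [2,4], [2,5], [2,6], [2,7], [3,4], [3,5], [3,6], [3,7], [4,5], [4,6], [4,7], [5,6], [5,7], [6,7]
  2-simplices (14): [1,2,3], [1,2,5], [1,3,4], [1,4,6], [1,5,7], [1,6,7], [2,3,6], [2,4,5], [2,4,7], [2,6,7], [3,4,7], [3,5,6], [3,5,7], [4,5,6]

so the chain groups are C_0 ≅ Z^7, C_1 ≅ Z^21, C_2 ≅ Z^14.

The boundary map ∂_1: C_1 → C_0 maps an edge to its endpoints' difference, ∂[p,q] = q − p. For instance
  ∂[1,2] = [2] − [1].
The 7×21 boundary matrix has rank 6 and Smith normal form diag(1,1,1,1,1,1).

Boundary ∂_2: C_2 → C_1 sends each 2-simplex [p,q,r] to [q,r] − [p,r] + [p,q]. For instance
  ∂[2,4,7] = [4,7] − [2,7] + [2,4],
  ∂[4,5,6] = [5,6] − [4,6] + [4,5].
The 21×14 boundary matrix has rank 13 and Smith normal form diag(1,1,1,1,1,1,1,1,1,1,1,1,1).

Computing H_k = (kernel of ∂_k) / (image of ∂_{k+1}):

  H_2: rank ker ∂_2 − rank ∂_3 = (14 − 13) − 0 = 1, and there is no ∂_3, so H_2 ≅ Z.

(K is a triangulation of the torus T^2.)

H_2 = Z.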